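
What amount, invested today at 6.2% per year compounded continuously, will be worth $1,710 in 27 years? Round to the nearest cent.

P = A·e^(−rt) = 1,710·e^(−1.674).
e^(−1.674) ≈ 0.1874955813, so P ≈ 320.6174.

$320.62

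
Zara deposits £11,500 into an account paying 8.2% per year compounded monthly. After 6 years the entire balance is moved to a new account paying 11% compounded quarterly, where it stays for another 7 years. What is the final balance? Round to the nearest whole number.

After 6 years at 8.2%: 11,500 × 1.6328494523 ≈ 18,777.7687.
Then 7 years at 11%: 18,777.7687 × 2.137426824 ≈ 40,136.1065.

£40,136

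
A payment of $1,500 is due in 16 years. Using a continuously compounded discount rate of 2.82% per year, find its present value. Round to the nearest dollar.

$955

P = A·e^(−rt) = 1,500·e^(−0.4512).
e^(−0.4512) ≈ 0.6368634567, so P ≈ 955.2952.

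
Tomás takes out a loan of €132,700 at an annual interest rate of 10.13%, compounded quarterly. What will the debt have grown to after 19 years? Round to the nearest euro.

€887,868

Periodic rate = 10.13%/4 = 0.025325; periods = 4·19 = 76.
A = 132,700·(1 + 0.025325)^76 ≈ 132,700·6.69079230458 ≈ 887,868.1388.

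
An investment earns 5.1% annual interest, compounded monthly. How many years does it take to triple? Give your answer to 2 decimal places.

21.59 years

(1 + 0.00425)^(12t) = 3.
12t = ln 3 / ln(1 + 0.00425) ≈ 1.0986/0.00424099 ≈ 259.0459.
t ≈ 21.5872.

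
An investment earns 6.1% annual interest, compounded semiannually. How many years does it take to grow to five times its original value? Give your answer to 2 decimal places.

26.78 years

(1 + 0.0305)^(2t) = 5.
2t = ln 5 / ln(1 + 0.0305) ≈ 1.6094/0.0300441 ≈ 53.5691.
t ≈ 26.7846.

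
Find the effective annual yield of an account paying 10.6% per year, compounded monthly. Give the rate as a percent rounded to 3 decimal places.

11.130%

One year is 12 periods at 0.00883333 each: (1 + 0.00883333)^12 ≈ 1.111305.
EAR = 1.111305 − 1 ≈ 11.13045%.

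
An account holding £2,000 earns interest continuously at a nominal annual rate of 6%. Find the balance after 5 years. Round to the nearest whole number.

£2,700

A = P·e^(rt) = 2,000·e^(0.06·5) = 2,000·e^0.3.
e^0.3 ≈ 1.349858808, so A ≈ 2,699.7176.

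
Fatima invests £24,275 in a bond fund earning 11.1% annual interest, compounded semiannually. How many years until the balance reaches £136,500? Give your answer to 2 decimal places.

(1 + 0.0555)^(2t) = 136,500/24,275 = 5.6231.
2t·ln(1 + 0.0555) = ln(5.6231); 2t = 1.7269/0.0540146 ≈ 31.9706.
t ≈ 15.9853 years.

15.99 years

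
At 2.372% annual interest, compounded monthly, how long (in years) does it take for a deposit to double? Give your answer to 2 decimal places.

(1 + 0.00197667)^(12t) = 2.
12t = ln 2 / ln(1 + 0.00197667) ≈ 0.69315/0.00197472 ≈ 351.0111.
t ≈ 29.2509.

29.25 years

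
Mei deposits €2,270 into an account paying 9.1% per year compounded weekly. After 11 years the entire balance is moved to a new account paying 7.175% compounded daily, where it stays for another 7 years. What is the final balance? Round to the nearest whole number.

€10,197

After 11 years at 9.1%: 2,270 × 2.7186220305 ≈ 6,171.2720.
Then 7 years at 7.175%: 6,171.2720 × 1.6523535103 ≈ 10,197.1230.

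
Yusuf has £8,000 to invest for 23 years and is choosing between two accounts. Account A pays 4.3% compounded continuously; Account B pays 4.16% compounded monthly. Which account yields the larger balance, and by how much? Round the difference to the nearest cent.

Account A, by £715.97

Account A growth factor: e^(0.043·23) = e^0.989 ≈ 2.688544583; balance ≈ 21,508.3567.
Account B growth factor: (1 + 0.0416/12)^276 ≈ 2.5990483781; balance ≈ 20,792.3870.
Account A is larger by 715.9696.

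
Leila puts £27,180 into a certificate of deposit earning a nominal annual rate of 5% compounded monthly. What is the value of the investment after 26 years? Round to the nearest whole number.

£99,462

Growth factor = (1 + 0.05/12)^312 ≈ 3.6593998786.
A ≈ 27,180 × 3.6593998786 ≈ 99,462.4887.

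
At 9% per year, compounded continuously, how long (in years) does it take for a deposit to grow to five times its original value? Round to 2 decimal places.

e^(0.09t) = 5, so 0.09t = ln 5 ≈ 1.6094.
t ≈ 1.6094/0.09 ≈ 17.8826.

17.88 years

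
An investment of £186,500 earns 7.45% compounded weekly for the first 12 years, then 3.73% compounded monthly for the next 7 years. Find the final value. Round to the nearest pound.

£591,396

After 12 years at 7.45%: 186,500 × 2.44332593085 ≈ 455,680.2861.
Then 7 years at 3.73%: 455,680.2861 × 1.2978318261 ≈ 591,396.3778.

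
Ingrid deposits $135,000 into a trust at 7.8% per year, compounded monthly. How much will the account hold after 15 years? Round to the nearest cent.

Periodic rate = 7.8%/12 = 0.0065; periods = 12·15 = 180.
A = 135,000·(1 + 0.0065)^180 ≈ 135,000·3.20981690825 ≈ 433,325.2826.

$433,325.28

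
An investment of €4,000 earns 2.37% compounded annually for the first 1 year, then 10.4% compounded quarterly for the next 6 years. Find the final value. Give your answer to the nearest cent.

€7,581.75

Phase 1: 4,000·(1 + 0.0237)^1 ≈ 4,094.8000.
Phase 2: 4,094.8000·(1 + 0.026)^24 ≈ 7,581.7481.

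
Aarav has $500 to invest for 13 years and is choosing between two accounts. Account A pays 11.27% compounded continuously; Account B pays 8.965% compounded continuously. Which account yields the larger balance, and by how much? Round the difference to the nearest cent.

Account A, by $560.31

Account A growth factor: e^(0.1127·13) = e^1.4651 ≈ 4.327976016; balance ≈ 2,163.9880.
Account B growth factor: e^(0.08965·13) = e^1.16545 ≈ 3.207365873; balance ≈ 1,603.6829.
Account A is larger by 560.3051.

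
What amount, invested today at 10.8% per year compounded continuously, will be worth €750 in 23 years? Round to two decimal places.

P = A·e^(−rt) = 750·e^(−2.484).
e^(−2.484) ≈ 0.0834089217, so P ≈ 62.5567.

€62.56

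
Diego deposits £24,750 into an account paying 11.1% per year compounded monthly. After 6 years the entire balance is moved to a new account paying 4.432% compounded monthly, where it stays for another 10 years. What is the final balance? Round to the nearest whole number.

Phase 1: 24,750·(1 + 0.00925)^72 ≈ 48,027.0360.
Phase 2: 48,027.0360·(1 + 0.04432/12)^120 ≈ 74,749.8847.

£74,750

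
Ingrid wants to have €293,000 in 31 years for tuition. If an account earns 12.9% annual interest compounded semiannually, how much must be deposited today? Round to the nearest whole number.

€6,079

Growth factor = (1 + 0.0645)^62 ≈ 48.1982508889.
P = 293,000/48.1982508889 ≈ 6,079.0588.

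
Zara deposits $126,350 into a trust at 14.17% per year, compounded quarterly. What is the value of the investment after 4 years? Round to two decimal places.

Growth factor = (1 + 0.035425)^16 ≈ 1.7454135644.
A ≈ 126,350 × 1.7454135644 ≈ 220,533.0039.

$220,533.00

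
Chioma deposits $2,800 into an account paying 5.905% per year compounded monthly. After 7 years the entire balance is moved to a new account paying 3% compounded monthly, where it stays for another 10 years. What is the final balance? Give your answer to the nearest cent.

After 7 years at 5.905%: 2,800 × 1.510342295 ≈ 4,228.9584.
Then 10 years at 3%: 4,228.9584 × 1.349353547 ≈ 5,706.3601.

$5,706.36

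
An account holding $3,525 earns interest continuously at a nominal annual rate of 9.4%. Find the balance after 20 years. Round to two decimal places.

$23,101.10

A = P·e^(rt) = 3,525·e^(0.094·20) = 3,525·e^1.88.
e^1.88 ≈ 6.5535048622, so A ≈ 23,101.1046.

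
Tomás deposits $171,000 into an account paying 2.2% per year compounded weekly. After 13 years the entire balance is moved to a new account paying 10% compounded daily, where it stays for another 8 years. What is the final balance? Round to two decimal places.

Phase 1: 171,000·(1 + 0.022/52)^676 ≈ 227,603.0433.
Phase 2: 227,603.0433·(1 + 0.1/365)^2920 ≈ 506,484.3903.

$506,484.39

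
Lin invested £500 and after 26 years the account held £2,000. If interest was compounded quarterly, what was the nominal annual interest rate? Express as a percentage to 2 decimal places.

5.37%

(1 + r/4)^104 = 2,000/500 = 4.
1 + r/4 = 4^(1/104) ≈ 1.013419, so r/4 ≈ 0.013419.
r ≈ 4·0.013419 = 5.36760%.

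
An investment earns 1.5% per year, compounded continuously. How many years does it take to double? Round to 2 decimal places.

46.21 years

e^(0.015t) = 2, so 0.015t = ln 2 ≈ 0.69315.
t ≈ 0.69315/0.015 ≈ 46.2098.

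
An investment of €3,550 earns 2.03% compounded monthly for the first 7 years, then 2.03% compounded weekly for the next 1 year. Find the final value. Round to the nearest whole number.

Phase 1: 3,550·(1 + 0.0203/12)^84 ≈ 4,091.5650.
Phase 2: 4,091.5650·(1 + 0.0203/52)^52 ≈ 4,175.4560.

€4,175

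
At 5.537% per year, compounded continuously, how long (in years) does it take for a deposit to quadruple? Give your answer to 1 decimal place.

25.0 years

e^(0.05537t) = 4, so 0.05537t = ln 4 ≈ 1.3863.
t ≈ 1.3863/0.05537 ≈ 25.0369.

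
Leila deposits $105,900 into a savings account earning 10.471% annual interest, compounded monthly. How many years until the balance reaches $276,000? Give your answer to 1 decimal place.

9.2 years

(1 + 0.00872583)^(12t) = 276,000/105,900 = 2.6062.
12t·ln(1 + 0.00872583) = ln(2.6062); 12t = 0.95791/0.00868798 ≈ 110.2564.
t ≈ 9.1880 years.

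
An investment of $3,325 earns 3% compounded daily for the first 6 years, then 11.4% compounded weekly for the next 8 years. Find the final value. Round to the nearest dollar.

Phase 1: 3,325·(1 + 0.03/365)^2190 ≈ 3,980.7183.
Phase 2: 3,980.7183·(1 + 0.114/52)^416 ≈ 9,899.3000.

$9,899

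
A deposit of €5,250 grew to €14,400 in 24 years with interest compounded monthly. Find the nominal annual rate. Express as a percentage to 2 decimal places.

4.21%

(1 + r/12)^288 = 14,400/5,250 = 2.74286.
1 + r/12 = 2.74286^(1/288) ≈ 1.00351, so r/12 ≈ 0.00350962.
r ≈ 12·0.00350962 = 4.21154%.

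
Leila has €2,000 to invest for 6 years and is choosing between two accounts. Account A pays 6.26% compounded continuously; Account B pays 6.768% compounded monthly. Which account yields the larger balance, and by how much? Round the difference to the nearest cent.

Account A growth factor: e^(0.0626·6) = e^0.3756 ≈ 1.455864671; balance ≈ 2,911.7293.
Account B growth factor: (1 + 0.00564)^72 ≈ 1.499211258; balance ≈ 2,998.4225.
Account B is larger by 86.6932.

Account B, by €86.69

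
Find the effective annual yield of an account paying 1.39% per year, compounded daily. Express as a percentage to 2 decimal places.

1.40%

One year is 365 periods at 0.0000380822 each: (1 + 0.0000380822)^365 ≈ 1.013997.
EAR = 1.013997 − 1 ≈ 1.39968%.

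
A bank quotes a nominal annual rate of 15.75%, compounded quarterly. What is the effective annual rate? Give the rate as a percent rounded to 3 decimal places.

One year is 4 periods at 0.039375 each: (1 + 0.039375)^4 ≈ 1.167049.
EAR = 1.167049 − 1 ≈ 16.70489%.

16.705%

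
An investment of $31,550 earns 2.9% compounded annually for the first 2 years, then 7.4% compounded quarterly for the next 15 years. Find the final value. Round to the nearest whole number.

After 2 years at 2.9%: 31,550 × 1.058841 ≈ 33,406.4335.
Then 15 years at 7.4%: 33,406.4335 × 3.00373766367 ≈ 100,344.1627.

$100,344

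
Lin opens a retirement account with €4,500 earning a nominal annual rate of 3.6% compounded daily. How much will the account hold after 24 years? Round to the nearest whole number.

€10,676

Periodic rate = 3.6%/365 = 0.0000986301; periods = 365·24 = 8760.
A = 4,500·(1 + 0.036/365)^8760 ≈ 4,500·2.3725311822 ≈ 10,676.3903.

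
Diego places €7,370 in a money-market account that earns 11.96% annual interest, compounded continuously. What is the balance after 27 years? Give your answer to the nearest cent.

€186,162.08

A = P·e^(rt) = 7,370·e^(0.1196·27) = 7,370·e^3.2292.
e^3.2292 ≈ 25.2594413327, so A ≈ 186,162.0826.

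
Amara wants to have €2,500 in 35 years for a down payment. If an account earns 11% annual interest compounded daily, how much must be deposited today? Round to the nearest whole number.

Periodic rate = 11%/365 = 0.00030137; 12775 periods.
P = 2,500/(1 + 0.11/365)^12775 ≈ 2,500/46.9658142 ≈ 53.2302.

€53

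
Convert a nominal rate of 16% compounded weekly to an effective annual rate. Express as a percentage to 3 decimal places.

17.322%

EAR = (1 + 16%/52)^52 − 1 = (1 + 0.00307692)^52 − 1.
(1 + 0.00307692)^52 ≈ 1.173223, so EAR ≈ 17.32226%.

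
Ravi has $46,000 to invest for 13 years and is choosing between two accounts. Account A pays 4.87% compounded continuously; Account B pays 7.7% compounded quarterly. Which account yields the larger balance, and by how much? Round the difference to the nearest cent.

Account A growth factor: e^(0.0487·13) = e^0.6331 ≈ 1.8834402033; balance ≈ 86,638.2494.
Account B growth factor: (1 + 0.01925)^52 ≈ 2.69524001913; balance ≈ 123,981.0409.
Account B is larger by 37,342.7915.

Account B, by $37,342.79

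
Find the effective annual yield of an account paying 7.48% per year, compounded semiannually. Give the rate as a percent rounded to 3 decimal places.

One year is 2 periods at 0.0374 each: (1 + 0.0374)^2 ≈ 1.076199.
EAR = 1.076199 − 1 ≈ 7.61988%.

7.620%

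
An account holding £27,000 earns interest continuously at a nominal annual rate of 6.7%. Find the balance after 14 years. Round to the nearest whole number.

£68,981

A = P·e^(rt) = 27,000·e^(0.067·14) = 27,000·e^0.938.
e^0.938 ≈ 2.554866572, so A ≈ 68,981.3974.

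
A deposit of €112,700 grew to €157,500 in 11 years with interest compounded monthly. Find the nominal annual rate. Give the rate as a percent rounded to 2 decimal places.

3.05%

The 132-period growth factor is 157,500/112,700 = 1.39752.
r/12 = 1.39752^(1/132) − 1 ≈ 0.00253879, so r ≈ 12·0.00253879 = 3.04655%.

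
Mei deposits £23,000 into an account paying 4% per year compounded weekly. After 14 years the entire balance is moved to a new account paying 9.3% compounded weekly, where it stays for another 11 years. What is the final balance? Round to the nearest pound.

£111,873

Phase 1: 23,000·(1 + 0.04/52)^728 ≈ 40,256.8003.
Phase 2: 40,256.8003·(1 + 0.093/52)^572 ≈ 111,873.1044.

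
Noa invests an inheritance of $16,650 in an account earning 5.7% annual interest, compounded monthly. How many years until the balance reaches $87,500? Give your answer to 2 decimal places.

29.18 years

We need (1 + 0.00475)^(12t) = 5.2553, so 12t = ln 5.2553 / ln 1.00475 ≈ 350.1402.
t ≈ 350.1402/12 = 29.1784 years.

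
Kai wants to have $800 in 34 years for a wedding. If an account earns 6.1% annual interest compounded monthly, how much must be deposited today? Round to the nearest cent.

$101.08

Growth factor = (1 + 0.061/12)^408 ≈ 7.91489462.
P = 800/7.91489462 ≈ 101.0753.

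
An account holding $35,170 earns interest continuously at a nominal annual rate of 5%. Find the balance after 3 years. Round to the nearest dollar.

A = P·e^(rt) = 35,170·e^(0.05·3) = 35,170·e^0.15.
e^0.15 ≈ 1.1618342427, so A ≈ 40,861.7103.

$40,862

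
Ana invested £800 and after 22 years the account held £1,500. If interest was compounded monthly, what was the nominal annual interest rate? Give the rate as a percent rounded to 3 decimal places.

2.861%

(1 + r/12)^264 = 1,500/800 = 1.875.
1 + r/12 = 1.875^(1/264) ≈ 1.002384, so r/12 ≈ 0.00238393.
r ≈ 12·0.00238393 = 2.86072%.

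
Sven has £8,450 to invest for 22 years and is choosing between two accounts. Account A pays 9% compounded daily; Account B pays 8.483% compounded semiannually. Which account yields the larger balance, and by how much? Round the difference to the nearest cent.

Account A, by £8,627.45

A: (1 + 0.09/365)^8030 ≈ 7.2409754684, so 8,450 × 7.2409754684 ≈ 61,186.2427.
B: (1 + 0.042415)^44 ≈ 6.2199757632, so 8,450 × 6.2199757632 ≈ 52,558.7952.
Difference ≈ 8,627.4475 in favor of A.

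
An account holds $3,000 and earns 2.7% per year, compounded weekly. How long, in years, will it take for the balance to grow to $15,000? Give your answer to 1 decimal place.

We need (1 + 0.000519231)^(52t) = 5, so 52t = ln 5 / ln 1.000519 ≈ 3100.4629.
t ≈ 3100.4629/52 = 59.6243 years.

59.6 years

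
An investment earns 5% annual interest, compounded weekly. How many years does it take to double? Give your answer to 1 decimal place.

(1 + 0.000961538)^(52t) = 2.
52t = ln 2 / ln(1 + 0.000961538) ≈ 0.69315/0.000961076 ≈ 721.2196.
t ≈ 13.8696.

13.9 years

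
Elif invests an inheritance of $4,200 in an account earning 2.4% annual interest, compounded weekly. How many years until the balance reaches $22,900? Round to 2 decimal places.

We need (1 + 0.000461538)^(52t) = 5.4524, so 52t = ln 5.4524 / ln 1.000462 ≈ 3675.6281.
t ≈ 3675.6281/52 = 70.6852 years.

70.69 years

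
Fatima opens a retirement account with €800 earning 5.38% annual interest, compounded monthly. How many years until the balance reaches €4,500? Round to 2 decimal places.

32.18 years

(1 + 0.00448333)^(12t) = 4,500/800 = 5.625.
12t·ln(1 + 0.00448333) = ln(5.625); 12t = 1.7272/0.00447331 ≈ 386.1167.
t ≈ 32.1764 years.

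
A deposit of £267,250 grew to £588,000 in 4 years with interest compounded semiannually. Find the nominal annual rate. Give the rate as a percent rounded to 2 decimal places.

20.72%

(1 + r/2)^8 = 588,000/267,250 = 2.20019.
1 + r/2 = 2.20019^(1/8) ≈ 1.103589, so r/2 ≈ 0.103589.
r ≈ 2·0.103589 = 20.71784%.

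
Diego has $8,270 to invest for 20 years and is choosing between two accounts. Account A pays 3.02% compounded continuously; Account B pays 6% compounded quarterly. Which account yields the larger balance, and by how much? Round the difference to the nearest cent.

Account B, by $12,084.46

Account A growth factor: e^(0.0302·20) = e^0.604 ≈ 1.829421872; balance ≈ 15,129.3189.
Account B growth factor: (1 + 0.015)^80 ≈ 3.290662787; balance ≈ 27,213.7812.
Account B is larger by 12,084.4624.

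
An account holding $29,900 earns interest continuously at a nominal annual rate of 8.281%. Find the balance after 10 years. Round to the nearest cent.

A = P·e^(rt) = 29,900·e^(0.08281·10) = 29,900·e^0.8281.
e^0.8281 ≈ 2.2889655715, so A ≈ 68,440.0706.

$68,440.07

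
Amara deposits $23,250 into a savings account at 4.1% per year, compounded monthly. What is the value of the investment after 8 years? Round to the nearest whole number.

$32,257

Growth factor = (1 + 0.041/12)^96 ≈ 1.3874131079.
A ≈ 23,250 × 1.3874131079 ≈ 32,257.3548.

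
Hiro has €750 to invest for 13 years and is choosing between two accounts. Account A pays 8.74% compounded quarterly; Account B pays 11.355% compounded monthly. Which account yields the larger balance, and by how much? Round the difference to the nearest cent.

Account B, by €951.58

A: (1 + 0.02185)^52 ≈ 3.077030223, so 750 × 3.077030223 ≈ 2,307.7727.
B: (1 + 0.0094625)^156 ≈ 4.345799353, so 750 × 4.345799353 ≈ 3,259.3495.
Difference ≈ 951.5768 in favor of B.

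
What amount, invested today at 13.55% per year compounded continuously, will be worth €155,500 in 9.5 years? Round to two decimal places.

P = A·e^(−rt) = 155,500·e^(−1.28725).
e^(−1.28725) ≈ 0.276028819566, so P ≈ 42,922.4814.

€42,922.48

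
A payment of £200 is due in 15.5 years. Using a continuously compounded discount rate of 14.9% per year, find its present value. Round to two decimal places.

P = A·e^(−rt) = 200·e^(−2.3095).
e^(−2.3095) ≈ 0.0993108946, so P ≈ 19.8622.

£19.86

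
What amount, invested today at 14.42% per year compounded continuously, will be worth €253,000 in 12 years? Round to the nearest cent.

€44,835.02

P = A·e^(−rt) = 253,000·e^(−1.7304).
e^(−1.7304) ≈ 0.177213510387, so P ≈ 44,835.0181.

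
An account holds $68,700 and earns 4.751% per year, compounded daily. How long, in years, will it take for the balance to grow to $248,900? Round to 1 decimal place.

We need (1 + 0.000130164)^(365t) = 3.623, so 365t = ln 3.623 / ln 1.00013 ≈ 9890.4612.
t ≈ 9890.4612/365 = 27.0972 years.

27.1 years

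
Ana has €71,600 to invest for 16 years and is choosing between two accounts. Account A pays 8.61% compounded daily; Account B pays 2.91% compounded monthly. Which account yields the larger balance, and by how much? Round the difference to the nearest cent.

Account A growth factor: (1 + 0.0861/365)^5840 ≈ 3.96472915671; balance ≈ 283,874.6076.
Account B growth factor: (1 + 0.002425)^192 ≈ 1.59207209311; balance ≈ 113,992.3619.
Account A is larger by 169,882.2458.

Account A, by €169,882.25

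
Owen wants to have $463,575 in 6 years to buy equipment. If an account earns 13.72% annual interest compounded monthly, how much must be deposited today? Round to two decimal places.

$204,473.54

Growth factor = (1 + 0.1372/12)^72 ≈ 2.26716375937.
P = 463,575/2.26716375937 ≈ 204,473.5402.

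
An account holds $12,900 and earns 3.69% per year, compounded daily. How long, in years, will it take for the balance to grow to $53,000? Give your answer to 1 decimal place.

We need (1 + 0.000101096)^(365t) = 4.1085, so 365t = ln 4.1085 / ln 1.000101 ≈ 13978.1748.
t ≈ 13978.1748/365 = 38.2964 years.

38.3 years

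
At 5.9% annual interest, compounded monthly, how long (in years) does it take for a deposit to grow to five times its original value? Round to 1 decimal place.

27.3 years

(1 + 0.00491667)^(12t) = 5.
12t = ln 5 / ln(1 + 0.00491667) ≈ 1.6094/0.00490462 ≈ 328.1474.
t ≈ 27.3456.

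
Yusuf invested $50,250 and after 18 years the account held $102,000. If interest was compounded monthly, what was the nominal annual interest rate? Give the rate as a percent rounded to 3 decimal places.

The 216-period growth factor is 102,000/50,250 = 2.02985.
r/12 = 2.02985^(1/216) − 1 ≈ 0.00328298, so r ≈ 12·0.00328298 = 3.93958%.

3.940%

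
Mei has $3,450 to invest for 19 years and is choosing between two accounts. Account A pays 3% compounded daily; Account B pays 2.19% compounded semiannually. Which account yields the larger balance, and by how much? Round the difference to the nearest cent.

Account A growth factor: (1 + 0.03/365)^6935 ≈ 1.768225633; balance ≈ 6,100.3784.
Account B growth factor: (1 + 0.01095)^38 ≈ 1.51261259; balance ≈ 5,218.5134.
Account A is larger by 881.8650.

Account A, by $881.87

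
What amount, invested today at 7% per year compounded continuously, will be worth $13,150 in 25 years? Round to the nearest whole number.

P = A·e^(−rt) = 13,150·e^(−1.75).
e^(−1.75) ≈ 0.17377394345, so P ≈ 2,285.1274.

$2,285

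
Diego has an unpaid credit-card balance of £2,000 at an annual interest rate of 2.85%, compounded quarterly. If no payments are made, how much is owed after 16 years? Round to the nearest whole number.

Growth factor = (1 + 0.007125)^64 ≈ 1.57520146.
A ≈ 2,000 × 1.57520146 ≈ 3,150.4029.

£3,150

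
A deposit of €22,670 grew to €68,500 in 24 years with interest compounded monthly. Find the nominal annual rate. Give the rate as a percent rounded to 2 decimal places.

4.62%

The 288-period growth factor is 68,500/22,670 = 3.02161.
r/12 = 3.02161^(1/288) − 1 ≈ 0.00384693, so r ≈ 12·0.00384693 = 4.61632%.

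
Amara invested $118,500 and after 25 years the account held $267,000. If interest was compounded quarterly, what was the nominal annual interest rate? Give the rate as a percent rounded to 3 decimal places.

(1 + r/4)^100 = 267,000/118,500 = 2.25316.
1 + r/4 = 2.25316^(1/100) ≈ 1.008156, so r/4 ≈ 0.00815644.
r ≈ 4·0.00815644 = 3.26258%.

3.263%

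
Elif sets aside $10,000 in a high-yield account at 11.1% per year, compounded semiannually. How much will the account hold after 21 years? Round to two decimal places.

$96,659.82

Growth factor = (1 + 0.0555)^42 ≈ 9.6659819772.
A ≈ 10,000 × 9.6659819772 ≈ 96,659.8198.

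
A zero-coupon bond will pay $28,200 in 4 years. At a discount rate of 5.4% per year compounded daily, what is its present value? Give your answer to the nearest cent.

$22,722.10

Growth factor = (1 + 0.054/365)^1460 ≈ 1.2410825507.
P = 28,200/1.2410825507 ≈ 22,722.0985.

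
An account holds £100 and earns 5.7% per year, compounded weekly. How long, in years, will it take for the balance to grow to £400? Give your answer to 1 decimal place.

We need (1 + 0.00109615)^(52t) = 4, so 52t = ln 4 / ln 1.001096 ≈ 1265.3826.
t ≈ 1265.3826/52 = 24.3343 years.

24.3 years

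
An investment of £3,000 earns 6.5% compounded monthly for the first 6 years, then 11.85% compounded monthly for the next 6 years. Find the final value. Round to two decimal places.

£8,980.65

Phase 1: 3,000·(1 + 0.065/12)^72 ≈ 4,426.2815.
Phase 2: 4,426.2815·(1 + 0.009875)^72 ≈ 8,980.6496.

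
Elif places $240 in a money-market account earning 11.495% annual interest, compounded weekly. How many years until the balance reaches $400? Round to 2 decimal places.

4.45 years

We need (1 + 0.00221058)^(52t) = 1.6667, so 52t = ln 1.6667 / ln 1.002211 ≈ 231.3378.
t ≈ 231.3378/52 = 4.4488 years.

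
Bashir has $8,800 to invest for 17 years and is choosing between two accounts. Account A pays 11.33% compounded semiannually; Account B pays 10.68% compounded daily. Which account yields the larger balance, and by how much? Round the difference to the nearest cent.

Account A growth factor: (1 + 0.05665)^34 ≈ 6.5111747409; balance ≈ 57,298.3377.
Account B growth factor: (1 + 0.1068/365)^6205 ≈ 6.1431302628; balance ≈ 54,059.5463.
Account A is larger by 3,238.7914.

Account A, by $3,238.79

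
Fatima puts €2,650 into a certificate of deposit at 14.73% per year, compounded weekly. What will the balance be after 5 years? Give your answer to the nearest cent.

€5,529.06

Growth factor = (1 + 0.1473/52)^260 ≈ 2.086439087.
A ≈ 2,650 × 2.086439087 ≈ 5,529.0636.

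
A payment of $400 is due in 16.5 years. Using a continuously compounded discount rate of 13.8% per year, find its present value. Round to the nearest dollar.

P = A·e^(−rt) = 400·e^(−2.277).
e^(−2.277) ≈ 0.10259152, so P ≈ 41.0366.

$41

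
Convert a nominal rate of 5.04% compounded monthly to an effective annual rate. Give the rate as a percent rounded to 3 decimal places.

One year is 12 periods at 0.0042 each: (1 + 0.0042)^12 ≈ 1.051581.
EAR = 1.051581 − 1 ≈ 5.15807%.

5.158%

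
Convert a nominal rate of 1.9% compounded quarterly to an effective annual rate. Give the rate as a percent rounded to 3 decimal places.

EAR = (1 + 1.9%/4)^4 − 1 = (1 + 0.00475)^4 − 1.
(1 + 0.00475)^4 ≈ 1.019136, so EAR ≈ 1.91358%.

1.914%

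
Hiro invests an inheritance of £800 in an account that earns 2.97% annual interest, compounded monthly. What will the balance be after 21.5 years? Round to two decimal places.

Periodic rate = 2.97%/12 = 0.002475; periods = 12·21.5 = 258.
A = 800·(1 + 0.002475)^258 ≈ 800·1.89223959 ≈ 1,513.7917.

£1,513.79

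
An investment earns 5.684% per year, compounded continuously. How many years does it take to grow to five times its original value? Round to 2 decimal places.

e^(0.05684t) = 5, so 0.05684t = ln 5 ≈ 1.6094.
t ≈ 1.6094/0.05684 ≈ 28.3152.

28.32 years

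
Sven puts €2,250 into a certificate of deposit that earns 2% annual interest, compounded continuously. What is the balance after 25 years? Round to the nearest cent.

€3,709.62

A = P·e^(rt) = 2,250·e^(0.02·25) = 2,250·e^0.5.
e^0.5 ≈ 1.648721271, so A ≈ 3,709.6229.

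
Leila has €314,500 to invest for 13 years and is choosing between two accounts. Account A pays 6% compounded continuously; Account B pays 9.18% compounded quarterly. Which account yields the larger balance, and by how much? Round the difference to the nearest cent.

Account B, by €337,337.30

Account A growth factor: e^(0.06·13) = e^0.78 ≈ 2.1814722655; balance ≈ 686,073.0275.
Account B growth factor: (1 + 0.02295)^52 ≈ 3.254086905828; balance ≈ 1,023,410.3319.
Account B is larger by 337,337.3044.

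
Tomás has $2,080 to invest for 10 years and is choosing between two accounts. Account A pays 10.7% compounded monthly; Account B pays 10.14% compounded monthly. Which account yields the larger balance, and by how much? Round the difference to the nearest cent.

A: (1 + 0.107/12)^120 ≈ 2.901586779, so 2,080 × 2.901586779 ≈ 6,035.3005.
B: (1 + 0.00845)^120 ≈ 2.744886791, so 2,080 × 2.744886791 ≈ 5,709.3645.
Difference ≈ 325.9360 in favor of A.

Account A, by $325.94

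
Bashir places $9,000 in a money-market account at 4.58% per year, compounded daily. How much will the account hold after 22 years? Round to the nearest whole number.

$24,650

Growth factor = (1 + 0.0458/365)^8030 ≈ 2.7388463422.
A ≈ 9,000 × 2.7388463422 ≈ 24,649.6171.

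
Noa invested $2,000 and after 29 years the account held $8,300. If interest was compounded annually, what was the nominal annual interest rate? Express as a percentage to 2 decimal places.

The 29-period growth factor is 8,300/2,000 = 4.15.
r = 4.15^(1/29) − 1 ≈ 0.0502967, i.e. 5.02967%.

5.03%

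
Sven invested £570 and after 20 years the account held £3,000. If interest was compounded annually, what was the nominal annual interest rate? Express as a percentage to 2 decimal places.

(1 + r)^20 = 3,000/570 = 5.26316.
1 + r = 5.26316^(1/20) ≈ 1.086582, so r ≈ 0.0865815.
r ≈ 8.65815%.

8.66%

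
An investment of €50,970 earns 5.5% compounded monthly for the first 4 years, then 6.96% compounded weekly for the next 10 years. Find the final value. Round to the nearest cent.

€127,264.71

Phase 1: 50,970·(1 + 0.055/12)^48 ≈ 63,480.6156.
Phase 2: 63,480.6156·(1 + 0.0696/52)^520 ≈ 127,264.7069.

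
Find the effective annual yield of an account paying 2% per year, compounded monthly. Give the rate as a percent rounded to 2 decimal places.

2.02%

EAR = (1 + 2%/12)^12 − 1 = (1 + 0.00166667)^12 − 1.
(1 + 0.00166667)^12 ≈ 1.020184, so EAR ≈ 2.01844%.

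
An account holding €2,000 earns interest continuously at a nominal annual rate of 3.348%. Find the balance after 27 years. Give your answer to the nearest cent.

A = P·e^(rt) = 2,000·e^(0.03348·27) = 2,000·e^0.90396.
e^0.90396 ≈ 2.46936245, so A ≈ 4,938.7249.

€4,938.72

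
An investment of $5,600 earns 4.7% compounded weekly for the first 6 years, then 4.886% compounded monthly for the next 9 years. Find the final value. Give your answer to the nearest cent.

After 6 years at 4.7%: 5,600 × 1.3256098722 ≈ 7,423.4153.
Then 9 years at 4.886%: 7,423.4153 × 1.5509182662 ≈ 11,513.1104.

$11,513.11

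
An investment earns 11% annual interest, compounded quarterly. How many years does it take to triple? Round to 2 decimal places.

10.12 years

(1 + 0.0275)^(4t) = 3.
4t = ln 3 / ln(1 + 0.0275) ≈ 1.0986/0.0271287 ≈ 40.4964.
t ≈ 10.1241.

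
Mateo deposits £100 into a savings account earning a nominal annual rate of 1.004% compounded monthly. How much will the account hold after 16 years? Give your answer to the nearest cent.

£117.42

Periodic rate = 1.004%/12 = 0.000836667; periods = 12·16 = 192.
A = 100·(1 + 0.01004/12)^192 ≈ 100·1.17418329 ≈ 117.4183.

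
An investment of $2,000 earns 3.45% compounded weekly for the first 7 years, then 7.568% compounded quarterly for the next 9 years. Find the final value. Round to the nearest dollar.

$4,999

After 7 years at 3.45%: 2,000 × 1.273055508 ≈ 2,546.1110.
Then 9 years at 7.568%: 2,546.1110 × 1.963555266 ≈ 4,999.4297.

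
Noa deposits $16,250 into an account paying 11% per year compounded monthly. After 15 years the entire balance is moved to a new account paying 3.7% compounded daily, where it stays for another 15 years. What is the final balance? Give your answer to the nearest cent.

After 15 years at 11%: 16,250 × 5.16798776932 ≈ 83,979.8013.
Then 15 years at 3.7%: 83,979.8013 × 1.74189198774 ≈ 146,283.7429.

$146,283.74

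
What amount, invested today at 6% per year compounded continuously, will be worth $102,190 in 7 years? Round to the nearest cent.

$67,143.61

P = A·e^(−rt) = 102,190·e^(−0.42).
e^(−0.42) ≈ 0.657046819815, so P ≈ 67,143.6145.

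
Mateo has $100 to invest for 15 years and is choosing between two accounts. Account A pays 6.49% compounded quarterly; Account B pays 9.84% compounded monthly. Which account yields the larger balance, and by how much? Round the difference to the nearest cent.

A: (1 + 0.016225)^60 ≈ 2.62659119, so 100 × 2.62659119 ≈ 262.6591.
B: (1 + 0.0082)^180 ≈ 4.34915372, so 100 × 4.34915372 ≈ 434.9154.
Difference ≈ 172.2563 in favor of B.

Account B, by $172.26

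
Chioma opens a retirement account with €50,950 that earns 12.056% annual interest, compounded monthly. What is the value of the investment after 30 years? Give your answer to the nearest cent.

€1,862,355.10

Growth factor = (1 + 0.12056/12)^360 ≈ 36.55260245436.
A ≈ 50,950 × 36.55260245436 ≈ 1,862,355.0950.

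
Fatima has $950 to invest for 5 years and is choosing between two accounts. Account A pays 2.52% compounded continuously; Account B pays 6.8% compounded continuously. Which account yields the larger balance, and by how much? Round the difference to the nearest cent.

Account B, by $257.13

Account A growth factor: e^(0.0252·5) = e^0.126 ≈ 1.134282168; balance ≈ 1,077.5681.
Account B growth factor: e^(0.068·5) = e^0.34 ≈ 1.404947591; balance ≈ 1,334.7002.
Account B is larger by 257.1322.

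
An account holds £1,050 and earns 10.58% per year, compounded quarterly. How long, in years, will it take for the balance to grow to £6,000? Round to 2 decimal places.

(1 + 0.02645)^(4t) = 6,000/1,050 = 5.7143.
4t·ln(1 + 0.02645) = ln(5.7143); 4t = 1.743/0.0261062 ≈ 66.7645.
t ≈ 16.6911 years.

16.69 years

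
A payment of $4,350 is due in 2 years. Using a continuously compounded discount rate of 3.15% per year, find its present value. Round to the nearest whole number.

$4,084

P = A·e^(−rt) = 4,350·e^(−0.063).
e^(−0.063) ≈ 0.9389434737, so P ≈ 4,084.4041.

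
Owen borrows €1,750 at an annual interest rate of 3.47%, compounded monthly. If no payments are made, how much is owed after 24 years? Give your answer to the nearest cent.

€4,019.73

Periodic rate = 3.47%/12 = 0.00289167; periods = 12·24 = 288.
A = 1,750·(1 + 0.0347/12)^288 ≈ 1,750·2.296986913 ≈ 4,019.7271.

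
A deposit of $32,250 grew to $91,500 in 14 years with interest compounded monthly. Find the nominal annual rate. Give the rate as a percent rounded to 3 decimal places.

(1 + r/12)^168 = 91,500/32,250 = 2.83721.
1 + r/12 = 2.83721^(1/168) ≈ 1.006227, so r/12 ≈ 0.00622657.
r ≈ 12·0.00622657 = 7.47189%.

7.472%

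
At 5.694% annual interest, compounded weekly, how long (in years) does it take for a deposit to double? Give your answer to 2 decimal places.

12.18 years

(1 + 0.001095)^(52t) = 2.
52t = ln 2 / ln(1 + 0.001095) ≈ 0.69315/0.0010944 ≈ 633.3576.
t ≈ 12.1800.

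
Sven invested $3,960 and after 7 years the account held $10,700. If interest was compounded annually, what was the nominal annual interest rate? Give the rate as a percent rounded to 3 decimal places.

15.258%

The 7-period growth factor is 10,700/3,960 = 2.70202.
r = 2.70202^(1/7) − 1 ≈ 0.152577, i.e. 15.25766%.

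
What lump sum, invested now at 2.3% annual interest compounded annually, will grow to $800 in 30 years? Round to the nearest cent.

Annual rate = 2.3% = 0.023; 30 periods.
P = 800/(1 + 0.023)^30 ≈ 800/1.9781946 ≈ 404.4092.

$404.41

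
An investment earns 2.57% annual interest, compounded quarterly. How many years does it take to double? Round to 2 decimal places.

(1 + 0.006425)^(4t) = 2.
4t = ln 2 / ln(1 + 0.006425) ≈ 0.69315/0.00640445 ≈ 108.2290.
t ≈ 27.0573.

27.06 years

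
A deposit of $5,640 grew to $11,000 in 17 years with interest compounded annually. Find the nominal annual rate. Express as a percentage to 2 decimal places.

(1 + r)^17 = 11,000/5,640 = 1.95035.
1 + r = 1.95035^(1/17) ≈ 1.040077, so r ≈ 0.040077.
r ≈ 4.00770%.

4.01%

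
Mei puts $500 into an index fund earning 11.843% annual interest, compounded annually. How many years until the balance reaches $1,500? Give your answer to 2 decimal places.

(1 + 0.11843)^t = 1,500/500 = 3.
t·ln(1 + 0.11843) = ln(3); t = 1.0986/0.111926 ≈ 9.8155.

9.82 years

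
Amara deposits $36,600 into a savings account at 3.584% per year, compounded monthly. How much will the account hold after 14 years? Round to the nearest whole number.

$60,404

Periodic rate = 3.584%/12 = 0.00298667; periods = 12·14 = 168.
A = 36,600·(1 + 0.03584/12)^168 ≈ 36,600·1.6503909408 ≈ 60,404.3084.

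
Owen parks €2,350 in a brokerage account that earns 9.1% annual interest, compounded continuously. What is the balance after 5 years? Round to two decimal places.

€3,704.01

A = P·e^(rt) = 2,350·e^(0.091·5) = 2,350·e^0.455.
e^0.455 ≈ 1.576173383, so A ≈ 3,704.0075.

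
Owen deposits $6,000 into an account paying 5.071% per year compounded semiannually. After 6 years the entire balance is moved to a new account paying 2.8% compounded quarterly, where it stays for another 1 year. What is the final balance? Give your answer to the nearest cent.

After 6 years at 5.071%: 6,000 × 1.350488973 ≈ 8,102.9338.
Then 1 years at 2.8%: 8,102.9338 × 1.028295374 ≈ 8,332.2094.

$8,332.21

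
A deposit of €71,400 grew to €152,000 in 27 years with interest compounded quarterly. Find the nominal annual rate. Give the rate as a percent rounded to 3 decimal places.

2.808%

(1 + r/4)^108 = 152,000/71,400 = 2.12885.
1 + r/4 = 2.12885^(1/108) ≈ 1.007021, so r/4 ≈ 0.00702067.
r ≈ 4·0.00702067 = 2.80827%.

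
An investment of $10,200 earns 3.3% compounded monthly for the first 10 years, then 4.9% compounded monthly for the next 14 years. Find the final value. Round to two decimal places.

$28,121.60

Phase 1: 10,200·(1 + 0.00275)^120 ≈ 14,181.4504.
Phase 2: 14,181.4504·(1 + 0.049/12)^168 ≈ 28,121.6015.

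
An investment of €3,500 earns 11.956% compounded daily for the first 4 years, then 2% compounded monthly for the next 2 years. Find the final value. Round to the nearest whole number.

Phase 1: 3,500·(1 + 0.11956/365)^1460 ≈ 5,645.8720.
Phase 2: 5,645.8720·(1 + 0.02/12)^24 ≈ 5,876.0888.

€5,876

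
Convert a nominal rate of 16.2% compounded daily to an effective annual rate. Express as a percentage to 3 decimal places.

EAR = (1 + 16.2%/365)^365 − 1 = (1 + 0.000443836)^365 − 1.
(1 + 0.000443836)^365 ≈ 1.175818, so EAR ≈ 17.58180%.

17.582%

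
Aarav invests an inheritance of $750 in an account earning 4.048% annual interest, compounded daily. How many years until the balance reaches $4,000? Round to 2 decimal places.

41.36 years

(1 + 0.000110904)^(365t) = 4,000/750 = 5.3333.
365t·ln(1 + 0.000110904) = ln(5.3333); 365t = 1.674/0.000110898 ≈ 15094.7450.
t ≈ 41.3555 years.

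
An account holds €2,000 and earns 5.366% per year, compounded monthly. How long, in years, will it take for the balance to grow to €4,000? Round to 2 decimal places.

12.95 years

(1 + 0.00447167)^(12t) = 4,000/2,000 = 2.
12t·ln(1 + 0.00447167) = ln(2); 12t = 0.69315/0.0044617 ≈ 155.3550.
t ≈ 12.9463 years.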